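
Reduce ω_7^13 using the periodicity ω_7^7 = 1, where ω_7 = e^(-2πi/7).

Since ω_7^7 = 1, powers reduce modulo 7.
13 mod 7 = 6
So ω_7^13 = ω_7^6 = e^(-2πi·6/7)

ω_7^13 = ω_7^6 = 0.6235+0.7818i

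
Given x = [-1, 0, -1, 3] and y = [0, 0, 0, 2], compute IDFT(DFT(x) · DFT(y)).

(x ⊛ y)[n] = Σ(m=0 to 3) x[m] · y[(n-m) mod 4]

Computing each output sample:
(x ⊛ y)[0] = 0
(x ⊛ y)[1] = -2
(x ⊛ y)[2] = 6
(x ⊛ y)[3] = -2

x ⊛ y = [0, -2, 6, -2]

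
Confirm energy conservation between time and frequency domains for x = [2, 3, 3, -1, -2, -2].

Time domain:
Σ|x[n]|² = |2|² + |3|² + |3|² + |-1|² + |-2|² + |-2|² = 31.0000

Frequency domain:
(1/6)Σ|X[k]|² = (1/6)(|3|² + |3.0000-8.6603i|² + |0|² + |3|² + |0|² + |3.0000+8.6603i|²) = (1/6)·186.0000 = 31.0000

Both sides agree, confirming Parseval's theorem.

Σ|x[n]|² = (1/N)Σ|X[k]|² = 31.0000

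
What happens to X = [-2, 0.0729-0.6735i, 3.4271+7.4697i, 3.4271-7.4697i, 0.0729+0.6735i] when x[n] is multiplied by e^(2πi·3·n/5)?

Modulation property: DFT(ω_5^(-3n)·x[n]) = X[(k-3) mod 5], so circularly shift X by 3 positions.

X[k-3] = [3.4271+7.4697i, 3.4271-7.4697i, 0.0729+0.6735i, -2, 0.0729-0.6735i]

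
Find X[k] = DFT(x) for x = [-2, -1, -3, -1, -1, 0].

X[k] = Σ(n=0 to 5) x[n] · ω_6^(nk)
where ω_6 = e^(-2πi/6)

Computing each X[k]:
X[0] = -8
X[1] = 0.5000+2.5981i
X[2] = -0.5000-0.8660i
X[3] = -4
X[4] = -0.5000+0.8660i
X[5] = 0.5000-2.5981i

X = [-8, 0.5000+2.5981i, -0.5000-0.8660i, -4, -0.5000+0.8660i, 0.5000-2.5981i]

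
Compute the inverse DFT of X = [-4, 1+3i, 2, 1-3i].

x[n] = (1/4) Σ(k=0 to 3) X[k] · e^(2πikn/4)

Computing each x[n]:
x[0] = 0
x[1] = -3
x[2] = -1
x[3] = 0

x = [0, -3, -1, 0]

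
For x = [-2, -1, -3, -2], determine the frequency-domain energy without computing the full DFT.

Parseval: Σ|x[n]|² = (1/N)Σ|X[k]|², so Σ|X[k]|² = N·Σ|x[n]|² = 4·18.0000

Σ|X[k]|² = N·Σ|x[n]|² = 4·18.0000 = 72.0000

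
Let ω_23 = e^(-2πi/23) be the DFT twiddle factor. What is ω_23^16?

ω_23^16 = e^(-2πi·16/23)
= cos(-2π·16/23) + i·sin(-2π·16/23)
= cos(-32π/23) + i·sin(-32π/23)

ω_23^16 = cos(-32π/23) + i·sin(-32π/23) = -0.3349+0.9423i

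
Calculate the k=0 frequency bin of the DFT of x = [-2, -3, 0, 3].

X[0] = Σ(n=0 to 3) x[n] · ω_4^0 = Σ x[n]
= (-2) + (-3) + (0) + (3)

X[0] = -2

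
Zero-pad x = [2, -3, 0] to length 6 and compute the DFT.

Original 3-point DFT: [-1, 3.5000+2.5981i, 3.5000-2.5981i]
Zero-padded 6-point DFT provides frequency interpolation.

DFT_6([x, 0, ...]) = [-1, 0.5000+2.5981i, 3.5000+2.5981i, 5, 3.5000-2.5981i, 0.5000-2.5981i]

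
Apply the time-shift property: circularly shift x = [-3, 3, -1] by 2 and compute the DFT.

Time shift by 2: X_shifted[k] = ω_3^(2k) · X[k]
Shifted x = [3, -1, -3]

DFT(x[n-2]) = [-1, 5.0000-1.7321i, 5.0000+1.7321i]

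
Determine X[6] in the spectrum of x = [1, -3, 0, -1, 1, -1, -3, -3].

X[6] = Σ(n=0 to 7) x[n] · ω_8^(6n) where ω_8 = e^(-2πi/8)
= (1)·ω_8^0 + (-3)·ω_8^6 + (0)·ω_8^12 + (-1)·ω_8^18 + (1)·ω_8^24 + (-1)·ω_8^30 + (-3)·ω_8^36 + (-3)·ω_8^42

X[6] = 5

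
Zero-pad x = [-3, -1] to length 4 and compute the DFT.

Original 2-point DFT: [-4, -2]
Zero-padded 4-point DFT provides frequency interpolation.

DFT_4([x, 0, ...]) = [-4, -3+1i, -2, -3-1i]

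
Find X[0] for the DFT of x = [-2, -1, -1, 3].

X[0] = Σ(n=0 to 3) x[n] · ω_4^0 = Σ x[n]
= (-2) + (-1) + (-1) + (3)

X[0] = -1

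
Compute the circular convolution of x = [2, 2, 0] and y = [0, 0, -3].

(x ⊛ y)[n] = Σ(m=0 to 2) x[m] · y[(n-m) mod 3]

Computing each output sample:
(x ⊛ y)[0] = -6
(x ⊛ y)[1] = 0
(x ⊛ y)[2] = -6

x ⊛ y = [-6, 0, -6]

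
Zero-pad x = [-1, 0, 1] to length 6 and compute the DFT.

Original 3-point DFT: [0, -1.5000+0.8660i, -1.5000-0.8660i]
Zero-padded 6-point DFT provides frequency interpolation.

DFT_6([x, 0, ...]) = [0, -1.5000-0.8660i, -1.5000+0.8660i, 0, -1.5000-0.8660i, -1.5000+0.8660i]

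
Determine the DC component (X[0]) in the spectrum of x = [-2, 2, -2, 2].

X[0] = Σ(n=0 to 3) x[n] · ω_4^0 = Σ x[n]
= (-2) + (2) + (-2) + (2)

X[0] = 0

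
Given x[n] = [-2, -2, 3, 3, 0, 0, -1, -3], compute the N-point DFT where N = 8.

X[k] = Σ(n=0 to 7) x[n] · ω_8^(nk)
where ω_8 = e^(-2πi/8)

Computing each X[k]:
X[0] = -2
X[1] = -7.6569-6.8284i
X[2] = -4+2i
X[3] = 3.6569+1.1716i
X[4] = 2
X[5] = 3.6569-1.1716i
X[6] = -4-2i
X[7] = -7.6569+6.8284i

X = [-2, -7.6569-6.8284i, -4+2i, 3.6569+1.1716i, 2, 3.6569-1.1716i, -4-2i, -7.6569+6.8284i]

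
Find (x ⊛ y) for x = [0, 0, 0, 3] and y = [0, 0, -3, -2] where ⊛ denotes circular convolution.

(x ⊛ y)[n] = Σ(m=0 to 3) x[m] · y[(n-m) mod 4]

Computing each output sample:
(x ⊛ y)[0] = 0
(x ⊛ y)[1] = -9
(x ⊛ y)[2] = -6
(x ⊛ y)[3] = 0

x ⊛ y = [0, -9, -6, 0]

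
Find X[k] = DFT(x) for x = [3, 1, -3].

X[k] = Σ(n=0 to 2) x[n] · ω_3^(nk)
where ω_3 = e^(-2πi/3)

Computing each X[k]:
X[0] = 1
X[1] = 4.0000-3.4641i
X[2] = 4.0000+3.4641i

X = [1, 4.0000-3.4641i, 4.0000+3.4641i]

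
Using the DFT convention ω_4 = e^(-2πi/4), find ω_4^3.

ω_4^3 = e^(-2πi·3/4)
= cos(-2π·3/4) + i·sin(-2π·3/4)
= cos(-6π/4) + i·sin(-6π/4)

ω_4^3 = cos(-6π/4) + i·sin(-6π/4) = 1i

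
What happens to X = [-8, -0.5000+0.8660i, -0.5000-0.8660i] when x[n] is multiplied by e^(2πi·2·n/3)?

Modulation property: DFT(ω_3^(-2n)·x[n]) = X[(k-2) mod 3], so circularly shift X by 2 positions.

X[k-2] = [-0.5000+0.8660i, -0.5000-0.8660i, -8]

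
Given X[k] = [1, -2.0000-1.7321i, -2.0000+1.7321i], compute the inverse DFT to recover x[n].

x[n] = (1/3) Σ(k=0 to 2) X[k] · e^(2πikn/3)

Computing each x[n]:
x[0] = -1
x[1] = 2
x[2] = 0

x = [-1, 2, 0]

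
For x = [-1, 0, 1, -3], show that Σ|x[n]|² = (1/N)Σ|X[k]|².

Time domain:
Σ|x[n]|² = |-1|² + |0|² + |1|² + |-3|² = 11.0000

Frequency domain:
(1/4)Σ|X[k]|² = (1/4)(|-3|² + |-2-3i|² + |3|² + |-2+3i|²) = (1/4)·44.0000 = 11.0000

Both sides agree, confirming Parseval's theorem.

Σ|x[n]|² = (1/N)Σ|X[k]|² = 11.0000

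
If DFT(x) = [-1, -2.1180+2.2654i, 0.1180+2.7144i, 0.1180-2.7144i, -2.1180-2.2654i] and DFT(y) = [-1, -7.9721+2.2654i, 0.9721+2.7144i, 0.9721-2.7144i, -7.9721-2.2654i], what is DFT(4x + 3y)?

By linearity: DFT(4x + 3y) = 4·DFT(x) + 3·DFT(y)
= 4·[-1, -2.1180+2.2654i, 0.1180+2.7144i, 0.1180-2.7144i, -2.1180-2.2654i] + 3·[-1, -7.9721+2.2654i, 0.9721+2.7144i, 0.9721-2.7144i, -7.9721-2.2654i]

Computing element-wise:
Z[0] = 4·(-1) + 3·(-1) = -7
Z[1] = 4·(-2.1180+2.2654i) + 3·(-7.9721+2.2654i) = -32.3883+15.8578i
Z[2] = 4·(0.1180+2.7144i) + 3·(0.9721+2.7144i) = 3.3883+19.0008i
Z[3] = 4·(0.1180-2.7144i) + 3·(0.9721-2.7144i) = 3.3883-19.0008i
Z[4] = 4·(-2.1180-2.2654i) + 3·(-7.9721-2.2654i) = -32.3883-15.8578i

DFT(4x + 3y) = 4·X + 3·Y = [-7, -32.3883+15.8578i, 3.3883+19.0008i, 3.3883-19.0008i, -32.3883-15.8578i]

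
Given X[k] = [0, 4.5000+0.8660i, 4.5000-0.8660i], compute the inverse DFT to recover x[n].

x[n] = (1/3) Σ(k=0 to 2) X[k] · e^(2πikn/3)

Computing each x[n]:
x[0] = 3
x[1] = -2
x[2] = -1

x = [3, -2, -1]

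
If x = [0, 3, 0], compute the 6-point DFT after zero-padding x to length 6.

Original 3-point DFT: [3, -1.5000-2.5981i, -1.5000+2.5981i]
Zero-padded 6-point DFT provides frequency interpolation.

DFT_6([x, 0, ...]) = [3, 1.5000-2.5981i, -1.5000-2.5981i, -3, -1.5000+2.5981i, 1.5000+2.5981i]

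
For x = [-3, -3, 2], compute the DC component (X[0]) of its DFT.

X[0] = Σ(n=0 to 2) x[n] · ω_3^0 = Σ x[n]
= (-3) + (-3) + (2)

X[0] = -4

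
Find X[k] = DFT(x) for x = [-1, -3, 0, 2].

X[k] = Σ(n=0 to 3) x[n] · ω_4^(nk)
where ω_4 = e^(-2πi/4)

Computing each X[k]:
X[0] = -2
X[1] = -1+5i
X[2] = 0
X[3] = -1-5i

X = [-2, -1+5i, 0, -1-5i]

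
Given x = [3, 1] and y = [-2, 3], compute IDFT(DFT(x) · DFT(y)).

(x ⊛ y)[n] = Σ(m=0 to 1) x[m] · y[(n-m) mod 2]

Computing each output sample:
(x ⊛ y)[0] = -3
(x ⊛ y)[1] = 7

x ⊛ y = [-3, 7]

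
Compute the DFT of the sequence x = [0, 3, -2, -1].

X[k] = Σ(n=0 to 3) x[n] · ω_4^(nk)
where ω_4 = e^(-2πi/4)

Computing each X[k]:
X[0] = 0
X[1] = 2-4i
X[2] = -4
X[3] = 2+4i

X = [0, 2-4i, -4, 2+4i]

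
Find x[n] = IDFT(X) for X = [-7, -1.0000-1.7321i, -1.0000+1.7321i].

x[n] = (1/3) Σ(k=0 to 2) X[k] · e^(2πikn/3)

Computing each x[n]:
x[0] = -3
x[1] = -1
x[2] = -3

x = [-3, -1, -3]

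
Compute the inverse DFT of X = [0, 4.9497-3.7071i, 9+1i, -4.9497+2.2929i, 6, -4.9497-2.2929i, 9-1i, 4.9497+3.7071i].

x[n] = (1/8) Σ(k=0 to 7) X[k] · e^(2πikn/8)

Computing each x[n]:
x[0] = 3
x[1] = 1
x[2] = 0
x[3] = -2
x[4] = 3
x[5] = -3
x[6] = -3
x[7] = 1

x = [3, 1, 0, -2, 3, -3, -3, 1]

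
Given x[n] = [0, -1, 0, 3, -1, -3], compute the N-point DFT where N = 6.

X[k] = Σ(n=0 to 5) x[n] · ω_6^(nk)
where ω_6 = e^(-2πi/6)

Computing each X[k]:
X[0] = -2
X[1] = -4.5000-2.5981i
X[2] = 5.5000-0.8660i
X[3] = 0
X[4] = 5.5000+0.8660i
X[5] = -4.5000+2.5981i

X = [-2, -4.5000-2.5981i, 5.5000-0.8660i, 0, 5.5000+0.8660i, -4.5000+2.5981i]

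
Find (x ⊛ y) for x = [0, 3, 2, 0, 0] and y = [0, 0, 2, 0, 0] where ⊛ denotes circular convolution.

(x ⊛ y)[n] = Σ(m=0 to 4) x[m] · y[(n-m) mod 5]

Computing each output sample:
(x ⊛ y)[0] = 0
(x ⊛ y)[1] = 0
(x ⊛ y)[2] = 0
(x ⊛ y)[3] = 6
(x ⊛ y)[4] = 4

x ⊛ y = [0, 0, 0, 6, 4]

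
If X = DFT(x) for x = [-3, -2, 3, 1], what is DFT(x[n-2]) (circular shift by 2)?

Time shift by 2: X_shifted[k] = ω_4^(2k) · X[k]
Shifted x = [3, 1, -3, -2]

DFT(x[n-2]) = [-1, 6-3i, 1, 6+3i]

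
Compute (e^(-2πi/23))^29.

Since ω_23^23 = 1, powers reduce modulo 23.
29 mod 23 = 6
So ω_23^29 = ω_23^6 = e^(-2πi·6/23)

ω_23^29 = ω_23^6 = -0.0682-0.9977i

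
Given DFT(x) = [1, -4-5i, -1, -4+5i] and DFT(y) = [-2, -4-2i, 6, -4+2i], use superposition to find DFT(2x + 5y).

By linearity: DFT(2x + 5y) = 2·DFT(x) + 5·DFT(y)
= 2·[1, -4-5i, -1, -4+5i] + 5·[-2, -4-2i, 6, -4+2i]

Computing element-wise:
Z[0] = 2·(1) + 5·(-2) = -8
Z[1] = 2·(-4-5i) + 5·(-4-2i) = -28-20i
Z[2] = 2·(-1) + 5·(6) = 28
Z[3] = 2·(-4+5i) + 5·(-4+2i) = -28+20i

DFT(2x + 5y) = 2·X + 5·Y = [-8, -28-20i, 28, -28+20i]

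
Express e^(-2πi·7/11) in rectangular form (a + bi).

ω_11^7 = e^(-2πi·7/11)
= cos(-2π·7/11) + i·sin(-2π·7/11)
= cos(-14π/11) + i·sin(-14π/11)

ω_11^7 = cos(-14π/11) + i·sin(-14π/11) = -0.6549+0.7557i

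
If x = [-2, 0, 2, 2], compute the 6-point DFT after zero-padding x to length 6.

Original 4-point DFT: [2, -4+2i, -2, -4-2i]
Zero-padded 6-point DFT provides frequency interpolation.

DFT_6([x, 0, ...]) = [2, -5.0000-1.7321i, -1.0000+1.7321i, -2, -1.0000-1.7321i, -5.0000+1.7321i]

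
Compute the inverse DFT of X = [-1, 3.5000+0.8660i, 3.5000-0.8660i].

x[n] = (1/3) Σ(k=0 to 2) X[k] · e^(2πikn/3)

Computing each x[n]:
x[0] = 2
x[1] = -2
x[2] = -1

x = [2, -2, -1]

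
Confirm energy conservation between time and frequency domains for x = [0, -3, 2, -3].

Time domain:
Σ|x[n]|² = |0|² + |-3|² + |2|² + |-3|² = 22.0000

Frequency domain:
(1/4)Σ|X[k]|² = (1/4)(|-4|² + |-2|² + |8|² + |-2|²) = (1/4)·88.0000 = 22.0000

Both sides agree, confirming Parseval's theorem.

Σ|x[n]|² = (1/N)Σ|X[k]|² = 22.0000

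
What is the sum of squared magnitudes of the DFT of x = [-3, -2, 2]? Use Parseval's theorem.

Parseval: Σ|x[n]|² = (1/N)Σ|X[k]|², so Σ|X[k]|² = N·Σ|x[n]|² = 3·17.0000

Σ|X[k]|² = N·Σ|x[n]|² = 3·17.0000 = 51.0000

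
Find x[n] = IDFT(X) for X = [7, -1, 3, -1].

x[n] = (1/4) Σ(k=0 to 3) X[k] · e^(2πikn/4)

Computing each x[n]:
x[0] = 2
x[1] = 1
x[2] = 3
x[3] = 1

x = [2, 1, 3, 1]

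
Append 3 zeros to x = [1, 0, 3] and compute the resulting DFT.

Original 3-point DFT: [4, -0.5000+2.5981i, -0.5000-2.5981i]
Zero-padded 6-point DFT provides frequency interpolation.

DFT_6([x, 0, ...]) = [4, -0.5000-2.5981i, -0.5000+2.5981i, 4, -0.5000-2.5981i, -0.5000+2.5981i]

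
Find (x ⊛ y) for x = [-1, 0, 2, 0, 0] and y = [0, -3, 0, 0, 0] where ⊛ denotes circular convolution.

(x ⊛ y)[n] = Σ(m=0 to 4) x[m] · y[(n-m) mod 5]

Computing each output sample:
(x ⊛ y)[0] = 0
(x ⊛ y)[1] = 3
(x ⊛ y)[2] = 0
(x ⊛ y)[3] = -6
(x ⊛ y)[4] = 0

x ⊛ y = [0, 3, 0, -6, 0]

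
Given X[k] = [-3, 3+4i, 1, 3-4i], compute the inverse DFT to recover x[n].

x[n] = (1/4) Σ(k=0 to 3) X[k] · e^(2πikn/4)

Computing each x[n]:
x[0] = 1
x[1] = -3
x[2] = -2
x[3] = 1

x = [1, -3, -2, 1]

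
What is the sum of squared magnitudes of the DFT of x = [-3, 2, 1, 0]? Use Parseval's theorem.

Parseval: Σ|x[n]|² = (1/N)Σ|X[k]|², so Σ|X[k]|² = N·Σ|x[n]|² = 4·14.0000

Σ|X[k]|² = N·Σ|x[n]|² = 4·14.0000 = 56.0000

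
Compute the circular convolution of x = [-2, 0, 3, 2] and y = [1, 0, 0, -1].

(x ⊛ y)[n] = Σ(m=0 to 3) x[m] · y[(n-m) mod 4]

Computing each output sample:
(x ⊛ y)[0] = -2
(x ⊛ y)[1] = -3
(x ⊛ y)[2] = 1
(x ⊛ y)[3] = 4

x ⊛ y = [-2, -3, 1, 4]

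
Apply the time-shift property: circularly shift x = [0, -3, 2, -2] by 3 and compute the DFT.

Time shift by 3: X_shifted[k] = ω_4^(3k) · X[k]
Shifted x = [-3, 2, -2, 0]

DFT(x[n-3]) = [-3, -1-2i, -7, -1+2i]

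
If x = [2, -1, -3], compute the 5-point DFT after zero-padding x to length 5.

Original 3-point DFT: [-2, 4.0000-1.7321i, 4.0000+1.7321i]
Zero-padded 5-point DFT provides frequency interpolation.

DFT_5([x, 0, ...]) = [-2, 4.1180+2.7144i, 1.8820-2.2654i, 1.8820+2.2654i, 4.1180-2.7144i]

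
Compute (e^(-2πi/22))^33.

Since ω_22^22 = 1, powers reduce modulo 22.
33 mod 22 = 11
So ω_22^33 = ω_22^11 = e^(-2πi·11/22)

ω_22^33 = ω_22^11 = -1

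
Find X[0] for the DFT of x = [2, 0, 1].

X[0] = Σ(n=0 to 2) x[n] · ω_3^0 = Σ x[n]
= (2) + (0) + (1)

X[0] = 3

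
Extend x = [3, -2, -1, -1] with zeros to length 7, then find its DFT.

Original 4-point DFT: [-1, 4+1i, 5, 4-1i]
Zero-padded 7-point DFT provides frequency interpolation.

DFT_7([x, 0, ...]) = [-1, 2.8765+2.9725i, 3.7225+0.7341i, 4.4010+1.0609i, 4.4010-1.0609i, 3.7225-0.7341i, 2.8765-2.9725i]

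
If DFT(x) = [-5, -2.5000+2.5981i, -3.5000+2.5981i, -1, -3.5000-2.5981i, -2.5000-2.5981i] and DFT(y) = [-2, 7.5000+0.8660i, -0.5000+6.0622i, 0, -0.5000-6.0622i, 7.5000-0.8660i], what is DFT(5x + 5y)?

By linearity: DFT(5x + 5y) = 5·DFT(x) + 5·DFT(y)
= 5·[-5, -2.5000+2.5981i, -3.5000+2.5981i, -1, -3.5000-2.5981i, -2.5000-2.5981i] + 5·[-2, 7.5000+0.8660i, -0.5000+6.0622i, 0, -0.5000-6.0622i, 7.5000-0.8660i]

Computing element-wise:
Z[0] = 5·(-5) + 5·(-2) = -35
Z[1] = 5·(-2.5000+2.5981i) + 5·(7.5000+0.8660i) = 25.0000+17.3205i
Z[2] = 5·(-3.5000+2.5981i) + 5·(-0.5000+6.0622i) = -20.0000+43.3015i
Z[3] = 5·(-1) + 5·(0) = -5
Z[4] = 5·(-3.5000-2.5981i) + 5·(-0.5000-6.0622i) = -20.0000-43.3015i
Z[5] = 5·(-2.5000-2.5981i) + 5·(7.5000-0.8660i) = 25.0000-17.3205i

DFT(5x + 5y) = 5·X + 5·Y = [-35, 25.0000+17.3205i, -20.0000+43.3015i, -5, -20.0000-43.3015i, 25.0000-17.3205i]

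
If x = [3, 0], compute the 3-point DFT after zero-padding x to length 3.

Original 2-point DFT: [3, 3]
Zero-padded 3-point DFT provides frequency interpolation.

DFT_3([x, 0, ...]) = [3, 3, 3]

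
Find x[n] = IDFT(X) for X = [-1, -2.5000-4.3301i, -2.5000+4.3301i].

x[n] = (1/3) Σ(k=0 to 2) X[k] · e^(2πikn/3)

Computing each x[n]:
x[0] = -2
x[1] = 3
x[2] = -2

x = [-2, 3, -2]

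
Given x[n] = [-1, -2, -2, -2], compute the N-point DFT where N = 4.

X[k] = Σ(n=0 to 3) x[n] · ω_4^(nk)
where ω_4 = e^(-2πi/4)

Computing each X[k]:
X[0] = -7
X[1] = 1
X[2] = 1
X[3] = 1

X = [-7, 1, 1, 1]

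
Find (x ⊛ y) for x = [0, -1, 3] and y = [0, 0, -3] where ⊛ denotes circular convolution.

(x ⊛ y)[n] = Σ(m=0 to 2) x[m] · y[(n-m) mod 3]

Computing each output sample:
(x ⊛ y)[0] = 3
(x ⊛ y)[1] = -9
(x ⊛ y)[2] = 0

x ⊛ y = [3, -9, 0]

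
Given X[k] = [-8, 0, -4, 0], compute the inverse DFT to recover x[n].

x[n] = (1/4) Σ(k=0 to 3) X[k] · e^(2πikn/4)

Computing each x[n]:
x[0] = -3
x[1] = -1
x[2] = -3
x[3] = -1

x = [-3, -1, -3, -1]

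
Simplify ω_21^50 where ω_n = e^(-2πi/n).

Since ω_21^21 = 1, powers reduce modulo 21.
50 mod 21 = 8
So ω_21^50 = ω_21^8 = e^(-2πi·8/21)

ω_21^50 = ω_21^8 = -0.7331-0.6802i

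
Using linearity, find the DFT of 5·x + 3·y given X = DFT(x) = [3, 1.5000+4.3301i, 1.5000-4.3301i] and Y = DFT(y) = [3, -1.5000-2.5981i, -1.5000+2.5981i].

By linearity: DFT(5x + 3y) = 5·DFT(x) + 3·DFT(y)
= 5·[3, 1.5000+4.3301i, 1.5000-4.3301i] + 3·[3, -1.5000-2.5981i, -1.5000+2.5981i]

Computing element-wise:
Z[0] = 5·(3) + 3·(3) = 24
Z[1] = 5·(1.5000+4.3301i) + 3·(-1.5000-2.5981i) = 3.0000+13.8562i
Z[2] = 5·(1.5000-4.3301i) + 3·(-1.5000+2.5981i) = 3.0000-13.8562i

DFT(5x + 3y) = 5·X + 3·Y = [24, 3.0000+13.8562i, 3.0000-13.8562i]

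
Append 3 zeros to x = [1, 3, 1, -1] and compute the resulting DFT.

Original 4-point DFT: [4, -4i, 0, 4i]
Zero-padded 7-point DFT provides frequency interpolation.

DFT_7([x, 0, ...]) = [4, 3.5489-2.8865i, -1.1920-3.2727i, -0.8569+0.4551i, -0.8569-0.4551i, -1.1920+3.2727i, 3.5489+2.8865i]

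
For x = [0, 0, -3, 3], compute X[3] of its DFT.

X[3] = Σ(n=0 to 3) x[n] · ω_4^(3n) where ω_4 = e^(-2πi/4)
= (0)·ω_4^0 + (0)·ω_4^3 + (-3)·ω_4^6 + (3)·ω_4^9

X[3] = 3-3i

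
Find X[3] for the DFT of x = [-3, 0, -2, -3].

X[3] = Σ(n=0 to 3) x[n] · ω_4^(3n) where ω_4 = e^(-2πi/4)
= (-3)·ω_4^0 + (0)·ω_4^3 + (-2)·ω_4^6 + (-3)·ω_4^9

X[3] = -1+3i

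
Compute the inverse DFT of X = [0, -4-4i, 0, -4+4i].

x[n] = (1/4) Σ(k=0 to 3) X[k] · e^(2πikn/4)

Computing each x[n]:
x[0] = -2
x[1] = 2
x[2] = 2
x[3] = -2

x = [-2, 2, 2, -2]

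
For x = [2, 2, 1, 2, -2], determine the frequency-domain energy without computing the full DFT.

Parseval: Σ|x[n]|² = (1/N)Σ|X[k]|², so Σ|X[k]|² = N·Σ|x[n]|² = 5·17.0000

Σ|X[k]|² = N·Σ|x[n]|² = 5·17.0000 = 85.0000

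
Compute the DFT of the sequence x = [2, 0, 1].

X[k] = Σ(n=0 to 2) x[n] · ω_3^(nk)
where ω_3 = e^(-2πi/3)

Computing each X[k]:
X[0] = 3
X[1] = 1.5000+0.8660i
X[2] = 1.5000-0.8660i

X = [3, 1.5000+0.8660i, 1.5000-0.8660i]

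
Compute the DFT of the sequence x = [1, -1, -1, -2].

X[k] = Σ(n=0 to 3) x[n] · ω_4^(nk)
where ω_4 = e^(-2πi/4)

Computing each X[k]:
X[0] = -3
X[1] = 2-1i
X[2] = 3
X[3] = 2+1i

X = [-3, 2-1i, 3, 2+1i]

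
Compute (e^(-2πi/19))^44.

Since ω_19^19 = 1, powers reduce modulo 19.
44 mod 19 = 6
So ω_19^44 = ω_19^6 = e^(-2πi·6/19)

ω_19^44 = ω_19^6 = -0.4017-0.9158i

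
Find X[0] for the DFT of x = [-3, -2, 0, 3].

X[0] = Σ(n=0 to 3) x[n] · ω_4^0 = Σ x[n]
= (-3) + (-2) + (0) + (3)

X[0] = -2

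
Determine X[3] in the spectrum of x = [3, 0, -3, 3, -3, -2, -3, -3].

X[3] = Σ(n=0 to 7) x[n] · ω_8^(3n) where ω_8 = e^(-2πi/8)
= (3)·ω_8^0 + (0)·ω_8^3 + (-3)·ω_8^6 + (3)·ω_8^9 + (-3)·ω_8^12 + (-2)·ω_8^15 + (-3)·ω_8^18 + (-3)·ω_8^21

X[3] = 8.8284-5.6569i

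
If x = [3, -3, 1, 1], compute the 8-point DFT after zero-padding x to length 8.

Original 4-point DFT: [2, 2+4i, 6, 2-4i]
Zero-padded 8-point DFT provides frequency interpolation.

DFT_8([x, 0, ...]) = [2, 0.1716+0.4142i, 2+4i, 5.8284+2.4142i, 6, 5.8284-2.4142i, 2-4i, 0.1716-0.4142i]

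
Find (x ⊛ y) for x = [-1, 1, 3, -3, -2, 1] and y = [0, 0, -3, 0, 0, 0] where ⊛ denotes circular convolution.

(x ⊛ y)[n] = Σ(m=0 to 5) x[m] · y[(n-m) mod 6]

Computing each output sample:
(x ⊛ y)[0] = 6
(x ⊛ y)[1] = -3
(x ⊛ y)[2] = 3
(x ⊛ y)[3] = -3
(x ⊛ y)[4] = -9
(x ⊛ y)[5] = 9

x ⊛ y = [6, -3, 3, -3, -9, 9]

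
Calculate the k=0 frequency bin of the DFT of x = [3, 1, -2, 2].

X[0] = Σ(n=0 to 3) x[n] · ω_4^0 = Σ x[n]
= (3) + (1) + (-2) + (2)

X[0] = 4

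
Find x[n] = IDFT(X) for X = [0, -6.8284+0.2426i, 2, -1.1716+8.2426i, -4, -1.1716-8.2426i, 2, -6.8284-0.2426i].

x[n] = (1/8) Σ(k=0 to 7) X[k] · e^(2πikn/8)

Computing each x[n]:
x[0] = -2
x[1] = -2
x[2] = 1
x[3] = 0
x[4] = 2
x[5] = 3
x[6] = -3
x[7] = 1

x = [-2, -2, 1, 0, 2, 3, -3, 1]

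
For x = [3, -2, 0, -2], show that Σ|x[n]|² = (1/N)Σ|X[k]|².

Time domain:
Σ|x[n]|² = |3|² + |-2|² + |0|² + |-2|² = 17.0000

Frequency domain:
(1/4)Σ|X[k]|² = (1/4)(|-1|² + |3|² + |7|² + |3|²) = (1/4)·68.0000 = 17.0000

Both sides agree, confirming Parseval's theorem.

Σ|x[n]|² = (1/N)Σ|X[k]|² = 17.0000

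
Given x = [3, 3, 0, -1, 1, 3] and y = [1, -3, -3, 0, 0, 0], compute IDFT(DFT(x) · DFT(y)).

(x ⊛ y)[n] = Σ(m=0 to 5) x[m] · y[(n-m) mod 6]

Computing each output sample:
(x ⊛ y)[0] = -9
(x ⊛ y)[1] = -15
(x ⊛ y)[2] = -18
(x ⊛ y)[3] = -10
(x ⊛ y)[4] = 4
(x ⊛ y)[5] = 3

x ⊛ y = [-9, -15, -18, -10, 4, 3]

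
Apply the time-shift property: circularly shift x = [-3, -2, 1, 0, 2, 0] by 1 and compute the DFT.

Time shift by 1: X_shifted[k] = ω_6^(1k) · X[k]
Shifted x = [0, -3, -2, 1, 0, 2]

DFT(x[n-1]) = [-2, -0.5000+6.0622i, 2.5000+2.5981i, -2, 2.5000-2.5981i, -0.5000-6.0622i]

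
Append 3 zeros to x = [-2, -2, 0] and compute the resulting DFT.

Original 3-point DFT: [-4, -1.0000+1.7321i, -1.0000-1.7321i]
Zero-padded 6-point DFT provides frequency interpolation.

DFT_6([x, 0, ...]) = [-4, -3.0000+1.7321i, -1.0000+1.7321i, 0, -1.0000-1.7321i, -3.0000-1.7321i]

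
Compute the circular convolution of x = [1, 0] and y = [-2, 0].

(x ⊛ y)[n] = Σ(m=0 to 1) x[m] · y[(n-m) mod 2]

Computing each output sample:
(x ⊛ y)[0] = -2
(x ⊛ y)[1] = 0

x ⊛ y = [-2, 0]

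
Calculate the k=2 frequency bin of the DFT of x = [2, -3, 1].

X[2] = Σ(n=0 to 2) x[n] · ω_3^(2n) where ω_3 = e^(-2πi/3)
= (2)·ω_3^0 + (-3)·ω_3^2 + (1)·ω_3^4

X[2] = 3.0000-3.4641i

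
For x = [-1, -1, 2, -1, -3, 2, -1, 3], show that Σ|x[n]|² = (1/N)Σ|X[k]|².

Time domain:
Σ|x[n]|² = |-1|² + |-1|² + |2|² + |-1|² + |-3|² + |2|² + |-1|² + |3|² = 30.0000

Frequency domain:
(1/8)Σ|X[k]|² = (1/8)(|0|² + |2.7071+1.9497i|² + |-5+1i|² + |1.2929+7.9497i|² + |-6|² + |1.2929-7.9497i|² + |-5-1i|² + |2.7071-1.9497i|²) = (1/8)·240.0000 = 30.0000

Both sides agree, confirming Parseval's theorem.

Σ|x[n]|² = (1/N)Σ|X[k]|² = 30.0000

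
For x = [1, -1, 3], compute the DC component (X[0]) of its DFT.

X[0] = Σ(n=0 to 2) x[n] · ω_3^0 = Σ x[n]
= (1) + (-1) + (3)

X[0] = 3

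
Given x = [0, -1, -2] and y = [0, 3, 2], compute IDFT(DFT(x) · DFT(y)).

(x ⊛ y)[n] = Σ(m=0 to 2) x[m] · y[(n-m) mod 3]

Computing each output sample:
(x ⊛ y)[0] = -8
(x ⊛ y)[1] = -4
(x ⊛ y)[2] = -3

x ⊛ y = [-8, -4, -3]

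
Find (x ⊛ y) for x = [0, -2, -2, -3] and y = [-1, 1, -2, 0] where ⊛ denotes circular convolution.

(x ⊛ y)[n] = Σ(m=0 to 3) x[m] · y[(n-m) mod 4]

Computing each output sample:
(x ⊛ y)[0] = 1
(x ⊛ y)[1] = 8
(x ⊛ y)[2] = 0
(x ⊛ y)[3] = 5

x ⊛ y = [1, 8, 0, 5]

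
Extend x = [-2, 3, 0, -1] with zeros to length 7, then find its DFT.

Original 4-point DFT: [0, -2-4i, -4, -2+4i]
Zero-padded 7-point DFT provides frequency interpolation.

DFT_7([x, 0, ...]) = [0, 0.7714-1.9116i, -3.2911-3.7066i, -4.4804-0.3267i, -4.4804+0.3267i, -3.2911+3.7066i, 0.7714+1.9116i]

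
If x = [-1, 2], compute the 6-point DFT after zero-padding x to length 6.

Original 2-point DFT: [1, -3]
Zero-padded 6-point DFT provides frequency interpolation.

DFT_6([x, 0, ...]) = [1, -1.7321i, -2.0000-1.7321i, -3, -2.0000+1.7321i, 1.7321i]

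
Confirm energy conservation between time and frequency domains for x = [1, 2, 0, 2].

Time domain:
Σ|x[n]|² = |1|² + |2|² + |0|² + |2|² = 9.0000

Frequency domain:
(1/4)Σ|X[k]|² = (1/4)(|5|² + |1|² + |-3|² + |1|²) = (1/4)·36.0000 = 9.0000

Both sides agree, confirming Parseval's theorem.

Σ|x[n]|² = (1/N)Σ|X[k]|² = 9.0000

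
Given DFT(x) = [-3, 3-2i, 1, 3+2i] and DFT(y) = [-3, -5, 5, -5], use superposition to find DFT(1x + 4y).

By linearity: DFT(1x + 4y) = 1·DFT(x) + 4·DFT(y)
= 1·[-3, 3-2i, 1, 3+2i] + 4·[-3, -5, 5, -5]

Computing element-wise:
Z[0] = 1·(-3) + 4·(-3) = -15
Z[1] = 1·(3-2i) + 4·(-5) = -17-2i
Z[2] = 1·(1) + 4·(5) = 21
Z[3] = 1·(3+2i) + 4·(-5) = -17+2i

DFT(1x + 4y) = 1·X + 4·Y = [-15, -17-2i, 21, -17+2i]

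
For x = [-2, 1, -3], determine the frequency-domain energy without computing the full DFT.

Parseval: Σ|x[n]|² = (1/N)Σ|X[k]|², so Σ|X[k]|² = N·Σ|x[n]|² = 3·14.0000

Σ|X[k]|² = N·Σ|x[n]|² = 3·14.0000 = 42.0000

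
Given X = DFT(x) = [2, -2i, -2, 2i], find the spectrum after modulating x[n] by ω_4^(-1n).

Modulation property: DFT(ω_4^(-1n)·x[n]) = X[(k-1) mod 4], so circularly shift X by 1 positions.

X[k-1] = [2i, 2, -2i, -2]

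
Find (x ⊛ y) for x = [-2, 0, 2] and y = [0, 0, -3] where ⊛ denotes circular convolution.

(x ⊛ y)[n] = Σ(m=0 to 2) x[m] · y[(n-m) mod 3]

Computing each output sample:
(x ⊛ y)[0] = 0
(x ⊛ y)[1] = -6
(x ⊛ y)[2] = 6

x ⊛ y = [0, -6, 6]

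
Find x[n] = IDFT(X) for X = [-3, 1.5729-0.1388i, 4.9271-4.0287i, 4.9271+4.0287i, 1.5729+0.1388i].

x[n] = (1/5) Σ(k=0 to 4) X[k] · e^(2πikn/5)

Computing each x[n]:
x[0] = 2
x[1] = -1
x[2] = -2
x[3] = 1
x[4] = -3

x = [2, -1, -2, 1, -3]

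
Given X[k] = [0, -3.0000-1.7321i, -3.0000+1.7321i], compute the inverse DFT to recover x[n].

x[n] = (1/3) Σ(k=0 to 2) X[k] · e^(2πikn/3)

Computing each x[n]:
x[0] = -2
x[1] = 2
x[2] = 0

x = [-2, 2, 0]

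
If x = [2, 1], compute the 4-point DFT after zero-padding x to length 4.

Original 2-point DFT: [3, 1]
Zero-padded 4-point DFT provides frequency interpolation.

DFT_4([x, 0, ...]) = [3, 2-1i, 1, 2+1i]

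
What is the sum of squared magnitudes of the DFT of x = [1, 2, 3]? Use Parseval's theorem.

Parseval: Σ|x[n]|² = (1/N)Σ|X[k]|², so Σ|X[k]|² = N·Σ|x[n]|² = 3·14.0000

Σ|X[k]|² = N·Σ|x[n]|² = 3·14.0000 = 42.0000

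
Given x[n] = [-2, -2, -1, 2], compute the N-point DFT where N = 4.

X[k] = Σ(n=0 to 3) x[n] · ω_4^(nk)
where ω_4 = e^(-2πi/4)

Computing each X[k]:
X[0] = -3
X[1] = -1+4i
X[2] = -3
X[3] = -1-4i

X = [-3, -1+4i, -3, -1-4i]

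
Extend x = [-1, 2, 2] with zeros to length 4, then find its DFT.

Original 3-point DFT: [3, -3, -3]
Zero-padded 4-point DFT provides frequency interpolation.

DFT_4([x, 0, ...]) = [3, -3-2i, -1, -3+2i]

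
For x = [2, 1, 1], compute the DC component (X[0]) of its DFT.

X[0] = Σ(n=0 to 2) x[n] · ω_3^0 = Σ x[n]
= (2) + (1) + (1)

X[0] = 4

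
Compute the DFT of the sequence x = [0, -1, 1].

X[k] = Σ(n=0 to 2) x[n] · ω_3^(nk)
where ω_3 = e^(-2πi/3)

Computing each X[k]:
X[0] = 0
X[1] = 1.7321i
X[2] = -1.7321i

X = [0, 1.7321i, -1.7321i]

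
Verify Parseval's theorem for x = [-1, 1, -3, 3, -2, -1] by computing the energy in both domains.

Time domain:
Σ|x[n]|² = |-1|² + |1|² + |-3|² + |3|² + |-2|² + |-1|² = 25.0000

Frequency domain:
(1/6)Σ|X[k]|² = (1/6)(|-3|² + |-1.5000-0.8660i|² + |4.5000-2.5981i|² + |-9|² + |4.5000+2.5981i|² + |-1.5000+0.8660i|²) = (1/6)·150.0000 = 25.0000

Both sides agree, confirming Parseval's theorem.

Σ|x[n]|² = (1/N)Σ|X[k]|² = 25.0000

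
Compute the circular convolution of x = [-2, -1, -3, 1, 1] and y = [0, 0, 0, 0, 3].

(x ⊛ y)[n] = Σ(m=0 to 4) x[m] · y[(n-m) mod 5]

Computing each output sample:
(x ⊛ y)[0] = -3
(x ⊛ y)[1] = -9
(x ⊛ y)[2] = 3
(x ⊛ y)[3] = 3
(x ⊛ y)[4] = -6

x ⊛ y = [-3, -9, 3, 3, -6]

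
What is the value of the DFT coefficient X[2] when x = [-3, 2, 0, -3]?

X[2] = Σ(n=0 to 3) x[n] · ω_4^(2n) where ω_4 = e^(-2πi/4)
= (-3)·ω_4^0 + (2)·ω_4^2 + (0)·ω_4^4 + (-3)·ω_4^6

X[2] = -2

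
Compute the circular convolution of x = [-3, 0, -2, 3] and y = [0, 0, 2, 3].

(x ⊛ y)[n] = Σ(m=0 to 3) x[m] · y[(n-m) mod 4]

Computing each output sample:
(x ⊛ y)[0] = -4
(x ⊛ y)[1] = 0
(x ⊛ y)[2] = 3
(x ⊛ y)[3] = -9

x ⊛ y = [-4, 0, 3, -9]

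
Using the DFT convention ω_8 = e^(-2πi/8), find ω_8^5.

ω_8^5 = e^(-2πi·5/8)
= cos(-2π·5/8) + i·sin(-2π·5/8)
= cos(-10π/8) + i·sin(-10π/8)

ω_8^5 = cos(-10π/8) + i·sin(-10π/8) = -0.7071+0.7071i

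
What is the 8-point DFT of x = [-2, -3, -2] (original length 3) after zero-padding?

Original 3-point DFT: [-7, 0.5000+0.8660i, 0.5000-0.8660i]
Zero-padded 8-point DFT provides frequency interpolation.

DFT_8([x, 0, ...]) = [-7, -4.1213+4.1213i, 3i, 0.1213+0.1213i, -1, 0.1213-0.1213i, -3i, -4.1213-4.1213i]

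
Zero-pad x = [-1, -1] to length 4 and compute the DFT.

Original 2-point DFT: [-2, 0]
Zero-padded 4-point DFT provides frequency interpolation.

DFT_4([x, 0, ...]) = [-2, -1+1i, 0, -1-1i]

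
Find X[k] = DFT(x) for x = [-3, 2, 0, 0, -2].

X[k] = Σ(n=0 to 4) x[n] · ω_5^(nk)
where ω_5 = e^(-2πi/5)

Computing each X[k]:
X[0] = -3
X[1] = -3.0000-3.8042i
X[2] = -3.0000-2.3511i
X[3] = -3.0000+2.3511i
X[4] = -3.0000+3.8042i

X = [-3, -3.0000-3.8042i, -3.0000-2.3511i, -3.0000+2.3511i, -3.0000+3.8042i]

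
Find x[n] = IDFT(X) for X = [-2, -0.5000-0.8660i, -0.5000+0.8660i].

x[n] = (1/3) Σ(k=0 to 2) X[k] · e^(2πikn/3)

Computing each x[n]:
x[0] = -1
x[1] = 0
x[2] = -1

x = [-1, 0, -1]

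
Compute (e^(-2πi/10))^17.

Since ω_10^10 = 1, powers reduce modulo 10.
17 mod 10 = 7
So ω_10^17 = ω_10^7 = e^(-2πi·7/10)

ω_10^17 = ω_10^7 = -0.3090+0.9511i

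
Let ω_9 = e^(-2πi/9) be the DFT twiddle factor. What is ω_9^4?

ω_9^4 = e^(-2πi·4/9)
= cos(-2π·4/9) + i·sin(-2π·4/9)
= cos(-8π/9) + i·sin(-8π/9)

ω_9^4 = cos(-8π/9) + i·sin(-8π/9) = -0.9397-0.3420i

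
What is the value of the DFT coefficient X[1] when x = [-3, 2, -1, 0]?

X[1] = Σ(n=0 to 3) x[n] · ω_4^(1n) where ω_4 = e^(-2πi/4)
= (-3)·ω_4^0 + (2)·ω_4^1 + (-1)·ω_4^2 + (0)·ω_4^3

X[1] = -2-2i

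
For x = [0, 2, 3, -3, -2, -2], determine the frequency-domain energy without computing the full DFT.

Parseval: Σ|x[n]|² = (1/N)Σ|X[k]|², so Σ|X[k]|² = N·Σ|x[n]|² = 6·30.0000

Σ|X[k]|² = N·Σ|x[n]|² = 6·30.0000 = 180.0000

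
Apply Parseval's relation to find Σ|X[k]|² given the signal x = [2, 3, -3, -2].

Parseval: Σ|x[n]|² = (1/N)Σ|X[k]|², so Σ|X[k]|² = N·Σ|x[n]|² = 4·26.0000

Σ|X[k]|² = N·Σ|x[n]|² = 4·26.0000 = 104.0000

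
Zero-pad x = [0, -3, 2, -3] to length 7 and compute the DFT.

Original 4-point DFT: [-4, -2, 8, -2]
Zero-padded 7-point DFT provides frequency interpolation.

DFT_7([x, 0, ...]) = [-4, 0.3874+1.6973i, -3.0048+1.4471i, 4.6174+5.7901i, 4.6174-5.7901i, -3.0048-1.4471i, 0.3874-1.6973i]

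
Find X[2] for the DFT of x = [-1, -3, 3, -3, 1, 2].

X[2] = Σ(n=0 to 5) x[n] · ω_6^(2n) where ω_6 = e^(-2πi/6)
= (-1)·ω_6^0 + (-3)·ω_6^2 + (3)·ω_6^4 + (-3)·ω_6^6 + (1)·ω_6^8 + (2)·ω_6^10

X[2] = -5.5000+6.0622i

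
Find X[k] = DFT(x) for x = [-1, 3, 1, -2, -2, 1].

X[k] = Σ(n=0 to 5) x[n] · ω_6^(nk)
where ω_6 = e^(-2πi/6)

Computing each X[k]:
X[0] = 0
X[1] = 3.5000-4.3301i
X[2] = -4.5000+0.8660i
X[3] = -4
X[4] = -4.5000-0.8660i
X[5] = 3.5000+4.3301i

X = [0, 3.5000-4.3301i, -4.5000+0.8660i, -4, -4.5000-0.8660i, 3.5000+4.3301i]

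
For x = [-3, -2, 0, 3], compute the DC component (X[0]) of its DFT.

X[0] = Σ(n=0 to 3) x[n] · ω_4^0 = Σ x[n]
= (-3) + (-2) + (0) + (3)

X[0] = -2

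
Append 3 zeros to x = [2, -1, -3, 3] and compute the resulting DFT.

Original 4-point DFT: [1, 5+4i, -3, 5-4i]
Zero-padded 7-point DFT provides frequency interpolation.

DFT_7([x, 0, ...]) = [1, -0.6588+2.4050i, 6.7959+2.0188i, 0.3629-4.8364i, 0.3629+4.8364i, 6.7959-2.0188i, -0.6588-2.4050i]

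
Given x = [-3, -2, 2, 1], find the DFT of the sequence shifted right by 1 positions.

Time shift by 1: X_shifted[k] = ω_4^(1k) · X[k]
Shifted x = [1, -3, -2, 2]

DFT(x[n-1]) = [-2, 3+5i, 0, 3-5i]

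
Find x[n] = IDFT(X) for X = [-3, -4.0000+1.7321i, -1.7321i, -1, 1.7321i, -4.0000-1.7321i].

x[n] = (1/6) Σ(k=0 to 5) X[k] · e^(2πikn/6)

Computing each x[n]:
x[0] = -2
x[1] = -1
x[2] = -1
x[3] = 1
x[4] = 1
x[5] = -1

x = [-2, -1, -1, 1, 1, -1]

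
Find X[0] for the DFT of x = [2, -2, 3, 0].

X[0] = Σ(n=0 to 3) x[n] · ω_4^0 = Σ x[n]
= (2) + (-2) + (3) + (0)

X[0] = 3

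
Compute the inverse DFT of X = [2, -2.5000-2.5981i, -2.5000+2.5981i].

x[n] = (1/3) Σ(k=0 to 2) X[k] · e^(2πikn/3)

Computing each x[n]:
x[0] = -1
x[1] = 3
x[2] = 0

x = [-1, 3, 0]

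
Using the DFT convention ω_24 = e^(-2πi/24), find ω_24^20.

ω_24^20 = e^(-2πi·20/24)
= cos(-2π·20/24) + i·sin(-2π·20/24)
= cos(-40π/24) + i·sin(-40π/24)

ω_24^20 = cos(-40π/24) + i·sin(-40π/24) = 0.5000+0.8660i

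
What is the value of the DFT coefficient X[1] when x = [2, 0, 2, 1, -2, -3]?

X[1] = Σ(n=0 to 5) x[n] · ω_6^(1n) where ω_6 = e^(-2πi/6)
= (2)·ω_6^0 + (0)·ω_6^1 + (2)·ω_6^2 + (1)·ω_6^3 + (-2)·ω_6^4 + (-3)·ω_6^5

X[1] = -0.5000-6.0622i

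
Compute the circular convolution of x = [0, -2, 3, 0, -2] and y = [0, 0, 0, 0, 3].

(x ⊛ y)[n] = Σ(m=0 to 4) x[m] · y[(n-m) mod 5]

Computing each output sample:
(x ⊛ y)[0] = -6
(x ⊛ y)[1] = 9
(x ⊛ y)[2] = 0
(x ⊛ y)[3] = -6
(x ⊛ y)[4] = 0

x ⊛ y = [-6, 9, 0, -6, 0]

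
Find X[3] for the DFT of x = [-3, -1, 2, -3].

X[3] = Σ(n=0 to 3) x[n] · ω_4^(3n) where ω_4 = e^(-2πi/4)
= (-3)·ω_4^0 + (-1)·ω_4^3 + (2)·ω_4^6 + (-3)·ω_4^9

X[3] = -5+2i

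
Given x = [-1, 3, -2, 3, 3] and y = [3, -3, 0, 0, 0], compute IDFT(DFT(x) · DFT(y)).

(x ⊛ y)[n] = Σ(m=0 to 4) x[m] · y[(n-m) mod 5]

Computing each output sample:
(x ⊛ y)[0] = -12
(x ⊛ y)[1] = 12
(x ⊛ y)[2] = -15
(x ⊛ y)[3] = 15
(x ⊛ y)[4] = 0

x ⊛ y = [-12, 12, -15, 15, 0]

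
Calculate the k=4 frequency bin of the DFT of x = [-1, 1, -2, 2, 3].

X[4] = Σ(n=0 to 4) x[n] · ω_5^(4n) where ω_5 = e^(-2πi/5)
= (-1)·ω_5^0 + (1)·ω_5^4 + (-2)·ω_5^8 + (2)·ω_5^12 + (3)·ω_5^16

X[4] = 0.2361-4.2533i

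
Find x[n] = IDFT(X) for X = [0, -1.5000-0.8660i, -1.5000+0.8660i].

x[n] = (1/3) Σ(k=0 to 2) X[k] · e^(2πikn/3)

Computing each x[n]:
x[0] = -1
x[1] = 1
x[2] = 0

x = [-1, 1, 0]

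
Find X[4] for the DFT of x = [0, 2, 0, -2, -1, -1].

X[4] = Σ(n=0 to 5) x[n] · ω_6^(4n) where ω_6 = e^(-2πi/6)
= (0)·ω_6^0 + (2)·ω_6^4 + (0)·ω_6^8 + (-2)·ω_6^12 + (-1)·ω_6^16 + (-1)·ω_6^20

X[4] = -2.0000+1.7321i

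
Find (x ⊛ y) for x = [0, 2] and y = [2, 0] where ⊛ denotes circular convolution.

(x ⊛ y)[n] = Σ(m=0 to 1) x[m] · y[(n-m) mod 2]

Computing each output sample:
(x ⊛ y)[0] = 0
(x ⊛ y)[1] = 4

x ⊛ y = [0, 4]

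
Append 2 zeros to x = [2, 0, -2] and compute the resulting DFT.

Original 3-point DFT: [0, 3.0000-1.7321i, 3.0000+1.7321i]
Zero-padded 5-point DFT provides frequency interpolation.

DFT_5([x, 0, ...]) = [0, 3.6180+1.1756i, 1.3820-1.9021i, 1.3820+1.9021i, 3.6180-1.1756i]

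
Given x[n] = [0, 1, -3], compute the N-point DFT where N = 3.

X[k] = Σ(n=0 to 2) x[n] · ω_3^(nk)
where ω_3 = e^(-2πi/3)

Computing each X[k]:
X[0] = -2
X[1] = 1.0000-3.4641i
X[2] = 1.0000+3.4641i

X = [-2, 1.0000-3.4641i, 1.0000+3.4641i]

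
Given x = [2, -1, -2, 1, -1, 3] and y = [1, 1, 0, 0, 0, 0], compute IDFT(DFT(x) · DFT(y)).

(x ⊛ y)[n] = Σ(m=0 to 5) x[m] · y[(n-m) mod 6]

Computing each output sample:
(x ⊛ y)[0] = 5
(x ⊛ y)[1] = 1
(x ⊛ y)[2] = -3
(x ⊛ y)[3] = -1
(x ⊛ y)[4] = 0
(x ⊛ y)[5] = 2

x ⊛ y = [5, 1, -3, -1, 0, 2]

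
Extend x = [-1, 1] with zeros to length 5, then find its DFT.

Original 2-point DFT: [0, -2]
Zero-padded 5-point DFT provides frequency interpolation.

DFT_5([x, 0, ...]) = [0, -0.6910-0.9511i, -1.8090-0.5878i, -1.8090+0.5878i, -0.6910+0.9511i]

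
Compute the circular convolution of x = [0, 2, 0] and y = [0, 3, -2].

(x ⊛ y)[n] = Σ(m=0 to 2) x[m] · y[(n-m) mod 3]

Computing each output sample:
(x ⊛ y)[0] = -4
(x ⊛ y)[1] = 0
(x ⊛ y)[2] = 6

x ⊛ y = [-4, 0, 6]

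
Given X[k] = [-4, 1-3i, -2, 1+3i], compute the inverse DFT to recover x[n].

x[n] = (1/4) Σ(k=0 to 3) X[k] · e^(2πikn/4)

Computing each x[n]:
x[0] = -1
x[1] = 1
x[2] = -2
x[3] = -2

x = [-1, 1, -2, -2]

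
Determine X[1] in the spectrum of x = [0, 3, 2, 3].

X[1] = Σ(n=0 to 3) x[n] · ω_4^(1n) where ω_4 = e^(-2πi/4)
= (0)·ω_4^0 + (3)·ω_4^1 + (2)·ω_4^2 + (3)·ω_4^3

X[1] = -2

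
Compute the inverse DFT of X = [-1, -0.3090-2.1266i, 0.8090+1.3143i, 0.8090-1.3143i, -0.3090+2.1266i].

x[n] = (1/5) Σ(k=0 to 4) X[k] · e^(2πikn/5)

Computing each x[n]:
x[0] = 0
x[1] = 0
x[2] = 1
x[3] = -1
x[4] = -1

x = [0, 0, 1, -1, -1]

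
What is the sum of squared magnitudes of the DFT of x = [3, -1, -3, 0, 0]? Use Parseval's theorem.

Parseval: Σ|x[n]|² = (1/N)Σ|X[k]|², so Σ|X[k]|² = N·Σ|x[n]|² = 5·19.0000

Σ|X[k]|² = N·Σ|x[n]|² = 5·19.0000 = 95.0000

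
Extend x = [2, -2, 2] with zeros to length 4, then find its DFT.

Original 3-point DFT: [2, 2.0000+3.4641i, 2.0000-3.4641i]
Zero-padded 4-point DFT provides frequency interpolation.

DFT_4([x, 0, ...]) = [2, 2i, 6, -2i]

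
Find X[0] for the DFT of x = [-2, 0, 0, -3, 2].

X[0] = Σ(n=0 to 4) x[n] · ω_5^0 = Σ x[n]
= (-2) + (0) + (0) + (-3) + (2)

X[0] = -3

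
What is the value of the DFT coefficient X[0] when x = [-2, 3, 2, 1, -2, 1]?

X[0] = Σ(n=0 to 5) x[n] · ω_6^0 = Σ x[n]
= (-2) + (3) + (2) + (1) + (-2) + (1)

X[0] = 3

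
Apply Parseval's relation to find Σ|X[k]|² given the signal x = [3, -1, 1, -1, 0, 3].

Parseval: Σ|x[n]|² = (1/N)Σ|X[k]|², so Σ|X[k]|² = N·Σ|x[n]|² = 6·21.0000

Σ|X[k]|² = N·Σ|x[n]|² = 6·21.0000 = 126.0000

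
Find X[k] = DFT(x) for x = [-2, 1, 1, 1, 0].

X[k] = Σ(n=0 to 4) x[n] · ω_5^(nk)
where ω_5 = e^(-2πi/5)

Computing each X[k]:
X[0] = 1
X[1] = -3.3090-0.9511i
X[2] = -2.1910-0.5878i
X[3] = -2.1910+0.5878i
X[4] = -3.3090+0.9511i

X = [1, -3.3090-0.9511i, -2.1910-0.5878i, -2.1910+0.5878i, -3.3090+0.9511i]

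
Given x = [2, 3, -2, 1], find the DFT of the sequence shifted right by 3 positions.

Time shift by 3: X_shifted[k] = ω_4^(3k) · X[k]
Shifted x = [3, -2, 1, 2]

DFT(x[n-3]) = [4, 2+4i, 4, 2-4i]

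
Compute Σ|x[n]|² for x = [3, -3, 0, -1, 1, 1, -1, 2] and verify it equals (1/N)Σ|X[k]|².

Time domain:
Σ|x[n]|² = |3|² + |-3|² + |0|² + |-1|² + |1|² + |1|² + |-1|² + |2|² = 26.0000

Frequency domain:
(1/8)Σ|X[k]|² = (1/8)(|2|² + |1.2929+3.9497i|² + |5+3i|² + |2.7071+5.9497i|² + |4|² + |2.7071-5.9497i|² + |5-3i|² + |1.2929-3.9497i|²) = (1/8)·208.0000 = 26.0000

Both sides agree, confirming Parseval's theorem.

Σ|x[n]|² = (1/N)Σ|X[k]|² = 26.0000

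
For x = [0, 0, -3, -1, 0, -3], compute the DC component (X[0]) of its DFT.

X[0] = Σ(n=0 to 5) x[n] · ω_6^0 = Σ x[n]
= (0) + (0) + (-3) + (-1) + (0) + (-3)

X[0] = -7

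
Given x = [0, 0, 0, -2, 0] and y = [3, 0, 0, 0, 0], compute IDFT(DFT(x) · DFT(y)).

(x ⊛ y)[n] = Σ(m=0 to 4) x[m] · y[(n-m) mod 5]

Computing each output sample:
(x ⊛ y)[0] = 0
(x ⊛ y)[1] = 0
(x ⊛ y)[2] = 0
(x ⊛ y)[3] = -6
(x ⊛ y)[4] = 0

x ⊛ y = [0, 0, 0, -6, 0]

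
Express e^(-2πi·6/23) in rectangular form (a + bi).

ω_23^6 = e^(-2πi·6/23)
= cos(-2π·6/23) + i·sin(-2π·6/23)
= cos(-12π/23) + i·sin(-12π/23)

ω_23^6 = cos(-12π/23) + i·sin(-12π/23) = -0.0682-0.9977i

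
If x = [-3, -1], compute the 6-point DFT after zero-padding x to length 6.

Original 2-point DFT: [-4, -2]
Zero-padded 6-point DFT provides frequency interpolation.

DFT_6([x, 0, ...]) = [-4, -3.5000+0.8660i, -2.5000+0.8660i, -2, -2.5000-0.8660i, -3.5000-0.8660i]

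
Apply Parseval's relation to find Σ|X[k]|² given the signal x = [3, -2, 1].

Parseval: Σ|x[n]|² = (1/N)Σ|X[k]|², so Σ|X[k]|² = N·Σ|x[n]|² = 3·14.0000

Σ|X[k]|² = N·Σ|x[n]|² = 3·14.0000 = 42.0000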